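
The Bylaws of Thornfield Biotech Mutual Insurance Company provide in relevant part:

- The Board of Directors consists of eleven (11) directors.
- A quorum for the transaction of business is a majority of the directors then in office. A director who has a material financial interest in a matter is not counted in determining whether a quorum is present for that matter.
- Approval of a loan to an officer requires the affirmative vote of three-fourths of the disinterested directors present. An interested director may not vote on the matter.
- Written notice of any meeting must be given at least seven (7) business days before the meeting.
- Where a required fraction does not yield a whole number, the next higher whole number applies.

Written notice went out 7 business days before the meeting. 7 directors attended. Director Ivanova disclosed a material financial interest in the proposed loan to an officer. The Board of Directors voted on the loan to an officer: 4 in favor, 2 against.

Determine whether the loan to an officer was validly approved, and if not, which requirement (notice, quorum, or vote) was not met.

Notice: 7 business days given; 7 required (7 ≥ 7). Satisfied.
Quorum: 7 present, but the 1 interested director does not count, leaving 6. Quorum is 6. Satisfied.
Vote: the loan to an officer requires three-fourths of the disinterested directors present (7 − 1 = 6). 3/4 of 6 = 4.50, rounded up to 5, so 5 affirmative votes are needed; 4 voted in favor. Not satisfied.

Invalid — vote requirement not satisfied.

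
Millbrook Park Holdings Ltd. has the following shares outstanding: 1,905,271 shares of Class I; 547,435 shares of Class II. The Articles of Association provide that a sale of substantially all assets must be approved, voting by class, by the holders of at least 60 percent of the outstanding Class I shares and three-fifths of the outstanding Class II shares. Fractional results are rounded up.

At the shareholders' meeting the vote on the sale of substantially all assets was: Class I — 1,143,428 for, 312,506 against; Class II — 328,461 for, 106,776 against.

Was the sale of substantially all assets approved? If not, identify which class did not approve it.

Class I: 3/5 of 1905271 = 1143162.60, rounded up to 1143163; 1,143,163 required, 1,143,428 in favor — approved.
Class II: 3/5 of 547435 = 328461; 328,461 required, 328,461 in favor — approved.

Approved — every class gave the required vote.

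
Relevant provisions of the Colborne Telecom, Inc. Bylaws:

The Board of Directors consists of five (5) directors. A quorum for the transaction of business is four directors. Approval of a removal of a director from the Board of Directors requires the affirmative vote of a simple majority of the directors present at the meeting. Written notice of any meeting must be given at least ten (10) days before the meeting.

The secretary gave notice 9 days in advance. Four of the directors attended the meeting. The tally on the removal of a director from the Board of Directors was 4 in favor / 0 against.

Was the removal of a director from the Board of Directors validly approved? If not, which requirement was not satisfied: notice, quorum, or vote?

Invalid — notice requirement not satisfied.

Notice: 9 days given; 10 required (9 < 10). Not satisfied.
Quorum: 4 present; quorum is 4. Satisfied.
Vote: the removal of a director from the Board of Directors requires a majority of the directors present (4). A majority of 4 is 3, so 3 affirmative votes are needed; 4 voted in favor. Satisfied.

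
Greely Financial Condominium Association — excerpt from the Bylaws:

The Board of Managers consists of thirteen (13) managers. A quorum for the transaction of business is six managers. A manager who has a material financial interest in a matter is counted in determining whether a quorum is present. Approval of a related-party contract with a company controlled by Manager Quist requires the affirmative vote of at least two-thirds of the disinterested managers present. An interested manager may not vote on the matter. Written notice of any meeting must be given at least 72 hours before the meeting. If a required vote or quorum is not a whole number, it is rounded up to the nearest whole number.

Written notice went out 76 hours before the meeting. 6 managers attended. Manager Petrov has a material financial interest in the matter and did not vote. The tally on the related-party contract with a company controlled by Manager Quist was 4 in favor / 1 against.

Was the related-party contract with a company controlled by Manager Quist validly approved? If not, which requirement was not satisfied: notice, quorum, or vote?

Valid — all requirements satisfied.

Notice: 76 hours given; 72 required (76 ≥ 72). Satisfied.
Quorum: 6 present (interested managers count toward quorum); quorum is 6. Satisfied.
Vote: the related-party contract with a company controlled by Manager Quist requires two-thirds of the disinterested managers present (6 − 1 = 5). 2/3 of 5 = 3.33, rounded up to 4, so 4 affirmative votes are needed; 4 voted in favor. Satisfied.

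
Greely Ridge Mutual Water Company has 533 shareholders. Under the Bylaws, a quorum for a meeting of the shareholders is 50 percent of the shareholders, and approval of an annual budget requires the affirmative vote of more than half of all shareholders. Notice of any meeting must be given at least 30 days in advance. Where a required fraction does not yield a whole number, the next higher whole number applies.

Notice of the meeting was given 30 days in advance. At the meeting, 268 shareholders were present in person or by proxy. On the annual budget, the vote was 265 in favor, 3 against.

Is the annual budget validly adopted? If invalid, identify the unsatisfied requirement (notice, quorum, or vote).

Notice: 30 days given; 30 required. Satisfied.
Quorum: 50% of 533 = 266.50, rounded up to 267; 268 present. Satisfied.
Vote: requires a majority of all shareholders (533); a majority of 533 is 267, so 267 needed; 265 in favor. Not satisfied.

Invalid — vote requirement not satisfied.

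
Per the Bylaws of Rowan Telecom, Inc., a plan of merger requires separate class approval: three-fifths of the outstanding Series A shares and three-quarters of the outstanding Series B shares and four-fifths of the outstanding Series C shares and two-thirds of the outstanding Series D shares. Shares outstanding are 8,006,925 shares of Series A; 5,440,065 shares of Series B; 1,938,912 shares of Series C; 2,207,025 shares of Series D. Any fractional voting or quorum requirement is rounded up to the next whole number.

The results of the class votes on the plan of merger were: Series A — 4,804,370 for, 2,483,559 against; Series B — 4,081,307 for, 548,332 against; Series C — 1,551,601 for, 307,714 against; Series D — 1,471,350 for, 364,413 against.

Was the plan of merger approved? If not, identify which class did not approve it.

Approved — every class gave the required vote.

Series A: 3/5 of 8006925 = 4804155; 4,804,155 required, 4,804,370 in favor — approved.
Series B: 3/4 of 5440065 = 4080048.75, rounded up to 4080049; 4,080,049 required, 4,081,307 in favor — approved.
Series C: 4/5 of 1938912 = 1551129.60, rounded up to 1551130; 1,551,130 required, 1,551,601 in favor — approved.
Series D: 2/3 of 2207025 = 1471350; 1,471,350 required, 1,471,350 in favor — approved.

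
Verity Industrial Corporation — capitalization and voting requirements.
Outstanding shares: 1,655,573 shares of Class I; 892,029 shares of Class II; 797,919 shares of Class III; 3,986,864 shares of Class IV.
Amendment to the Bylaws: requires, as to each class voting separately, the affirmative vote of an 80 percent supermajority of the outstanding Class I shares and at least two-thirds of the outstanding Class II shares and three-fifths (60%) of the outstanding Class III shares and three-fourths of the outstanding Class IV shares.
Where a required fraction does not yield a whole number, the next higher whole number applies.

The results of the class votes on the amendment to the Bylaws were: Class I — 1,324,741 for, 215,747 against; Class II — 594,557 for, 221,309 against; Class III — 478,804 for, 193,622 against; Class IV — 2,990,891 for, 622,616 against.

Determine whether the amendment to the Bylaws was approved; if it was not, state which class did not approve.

Class I: 4/5 of 1655573 = 1324458.40, rounded up to 1324459; 1,324,459 required, 1,324,741 in favor — approved.
Class II: 2/3 of 892029 = 594686; 594,686 required, 594,557 in favor — not approved.
Class III: 3/5 of 797919 = 478751.40, rounded up to 478752; 478,752 required, 478,804 in favor — approved.
Class IV: 3/4 of 3986864 = 2990148; 2,990,148 required, 2,990,891 in favor — approved.

Not approved — the Class II shares did not give the required vote.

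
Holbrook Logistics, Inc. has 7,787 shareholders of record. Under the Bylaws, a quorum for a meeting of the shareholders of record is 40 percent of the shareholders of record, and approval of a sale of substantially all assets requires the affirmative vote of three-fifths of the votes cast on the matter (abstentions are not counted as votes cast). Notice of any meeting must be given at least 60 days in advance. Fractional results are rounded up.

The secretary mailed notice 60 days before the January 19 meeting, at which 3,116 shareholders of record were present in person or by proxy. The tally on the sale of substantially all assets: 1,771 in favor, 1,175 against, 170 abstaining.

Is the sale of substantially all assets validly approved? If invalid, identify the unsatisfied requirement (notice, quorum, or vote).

Valid — all requirements satisfied.

Notice: 60 days given; 60 required. Satisfied.
Quorum: 40% of 7,787 = 3,114.80, rounded up to 3,115; 3,116 present. Satisfied.
Vote: requires three-fifths of the votes cast (3,116 − 170 abstaining = 2,946); 3/5 of 2946 = 1767.60, rounded up to 1768, so 1,768 needed; 1,771 in favor. Satisfied.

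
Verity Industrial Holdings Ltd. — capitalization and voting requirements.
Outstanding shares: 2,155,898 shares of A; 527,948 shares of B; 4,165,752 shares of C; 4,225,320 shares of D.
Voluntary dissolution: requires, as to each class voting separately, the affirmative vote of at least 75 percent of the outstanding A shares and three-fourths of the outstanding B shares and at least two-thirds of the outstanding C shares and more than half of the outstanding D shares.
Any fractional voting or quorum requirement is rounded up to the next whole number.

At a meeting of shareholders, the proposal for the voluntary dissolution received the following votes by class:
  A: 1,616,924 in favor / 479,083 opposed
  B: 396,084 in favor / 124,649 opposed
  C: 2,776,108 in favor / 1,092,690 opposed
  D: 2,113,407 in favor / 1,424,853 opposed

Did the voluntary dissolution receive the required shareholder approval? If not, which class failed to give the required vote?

A: 3/4 of 2155898 = 1616923.50, rounded up to 1616924; 1,616,924 required, 1,616,924 in favor — approved.
B: 3/4 of 527948 = 395961; 395,961 required, 396,084 in favor — approved.
C: 2/3 of 4165752 = 2777168; 2,777,168 required, 2,776,108 in favor — not approved.
D: a majority of 4225320 is 2112661; 2,112,661 required, 2,113,407 in favor — approved.

Not approved — the C shares did not give the required vote.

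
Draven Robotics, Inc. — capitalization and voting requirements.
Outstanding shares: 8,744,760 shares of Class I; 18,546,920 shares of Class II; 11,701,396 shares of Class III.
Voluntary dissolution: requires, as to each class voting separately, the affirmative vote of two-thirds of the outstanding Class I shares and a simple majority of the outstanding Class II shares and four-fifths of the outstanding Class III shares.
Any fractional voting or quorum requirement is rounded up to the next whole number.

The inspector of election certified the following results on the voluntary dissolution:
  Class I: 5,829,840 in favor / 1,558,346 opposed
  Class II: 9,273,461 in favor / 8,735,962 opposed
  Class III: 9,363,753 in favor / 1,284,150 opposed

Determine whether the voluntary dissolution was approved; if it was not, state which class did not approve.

Approved — every class gave the required vote.

Class I: 2/3 of 8744760 = 5829840; 5,829,840 required, 5,829,840 in favor — approved.
Class II: a majority of 18546920 is 9273461; 9,273,461 required, 9,273,461 in favor — approved.
Class III: 4/5 of 11701396 = 9361116.80, rounded up to 9361117; 9,361,117 required, 9,363,753 in favor — approved.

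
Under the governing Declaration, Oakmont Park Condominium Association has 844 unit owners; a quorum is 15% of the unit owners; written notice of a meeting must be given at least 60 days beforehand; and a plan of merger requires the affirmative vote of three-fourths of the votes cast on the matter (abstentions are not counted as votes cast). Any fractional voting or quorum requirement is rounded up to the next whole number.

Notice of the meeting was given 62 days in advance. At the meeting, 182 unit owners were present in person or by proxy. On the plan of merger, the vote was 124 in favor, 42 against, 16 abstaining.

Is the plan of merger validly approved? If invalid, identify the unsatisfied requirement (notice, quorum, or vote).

Notice: 62 days given; 60 required. Satisfied.
Quorum: 15% of 844 = 126.60, rounded up to 127; 182 present. Satisfied.
Vote: requires three-fourths of the votes cast (182 − 16 abstaining = 166); 3/4 of 166 = 124.50, rounded up to 125, so 125 needed; 124 in favor. Not satisfied.

Invalid — vote requirement not satisfied.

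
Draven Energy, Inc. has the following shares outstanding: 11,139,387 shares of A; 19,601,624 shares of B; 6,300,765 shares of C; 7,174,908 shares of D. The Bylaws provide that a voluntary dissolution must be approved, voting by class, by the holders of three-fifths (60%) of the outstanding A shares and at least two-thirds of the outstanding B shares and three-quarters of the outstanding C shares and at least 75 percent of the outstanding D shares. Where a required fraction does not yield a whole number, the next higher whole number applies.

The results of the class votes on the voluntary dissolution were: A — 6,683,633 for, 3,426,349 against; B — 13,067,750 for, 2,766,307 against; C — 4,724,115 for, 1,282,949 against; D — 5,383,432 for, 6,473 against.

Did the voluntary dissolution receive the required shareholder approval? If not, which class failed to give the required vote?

Not approved — the C shares did not give the required vote.

A: 3/5 of 11139387 = 6683632.20, rounded up to 6683633; 6,683,633 required, 6,683,633 in favor — approved.
B: 2/3 of 19601624 = 13067749.33, rounded up to 13067750; 13,067,750 required, 13,067,750 in favor — approved.
C: 3/4 of 6300765 = 4725573.75, rounded up to 4725574; 4,725,574 required, 4,724,115 in favor — not approved.
D: 3/4 of 7174908 = 5381181; 5,381,181 required, 5,383,432 in favor — approved.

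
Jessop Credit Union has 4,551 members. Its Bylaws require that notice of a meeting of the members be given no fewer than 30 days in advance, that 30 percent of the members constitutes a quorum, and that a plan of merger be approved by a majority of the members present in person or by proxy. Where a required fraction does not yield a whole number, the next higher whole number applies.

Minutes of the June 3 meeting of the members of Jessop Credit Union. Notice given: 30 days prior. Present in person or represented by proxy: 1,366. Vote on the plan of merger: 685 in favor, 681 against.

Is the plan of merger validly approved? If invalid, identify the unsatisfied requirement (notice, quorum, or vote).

Valid — all requirements satisfied.

Notice: 30 days given; 30 required. Satisfied.
Quorum: 30% of 4,551 = 1,365.30, rounded up to 1,366; 1,366 present. Satisfied.
Vote: requires a majority of those present (1,366); a majority of 1366 is 684, so 684 needed; 685 in favor. Satisfied.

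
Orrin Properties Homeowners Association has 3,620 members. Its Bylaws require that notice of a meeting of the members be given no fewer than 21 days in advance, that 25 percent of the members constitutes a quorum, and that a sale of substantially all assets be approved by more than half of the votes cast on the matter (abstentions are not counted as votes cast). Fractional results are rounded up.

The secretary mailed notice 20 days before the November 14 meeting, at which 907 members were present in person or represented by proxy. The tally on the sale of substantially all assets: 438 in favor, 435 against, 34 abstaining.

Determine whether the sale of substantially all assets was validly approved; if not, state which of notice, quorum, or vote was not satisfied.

Invalid — notice requirement not satisfied.

Notice: 20 days given; 21 required. Not satisfied.
Quorum: 25% of 3,620 = 905; 907 present. Satisfied.
Vote: requires a majority of the votes cast (907 − 34 abstaining = 873); a majority of 873 is 437, so 437 needed; 438 in favor. Satisfied.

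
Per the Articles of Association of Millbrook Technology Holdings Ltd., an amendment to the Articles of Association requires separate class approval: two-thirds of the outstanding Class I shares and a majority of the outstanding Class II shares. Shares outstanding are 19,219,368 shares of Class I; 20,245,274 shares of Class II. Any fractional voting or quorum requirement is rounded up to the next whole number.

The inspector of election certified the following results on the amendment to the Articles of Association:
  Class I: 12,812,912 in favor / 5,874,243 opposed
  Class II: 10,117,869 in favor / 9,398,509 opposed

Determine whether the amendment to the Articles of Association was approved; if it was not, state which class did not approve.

Class I: 2/3 of 19219368 = 12812912; 12,812,912 required, 12,812,912 in favor — approved.
Class II: a majority of 20245274 is 10122638; 10,122,638 required, 10,117,869 in favor — not approved.

Not approved — the Class II shares did not give the required vote.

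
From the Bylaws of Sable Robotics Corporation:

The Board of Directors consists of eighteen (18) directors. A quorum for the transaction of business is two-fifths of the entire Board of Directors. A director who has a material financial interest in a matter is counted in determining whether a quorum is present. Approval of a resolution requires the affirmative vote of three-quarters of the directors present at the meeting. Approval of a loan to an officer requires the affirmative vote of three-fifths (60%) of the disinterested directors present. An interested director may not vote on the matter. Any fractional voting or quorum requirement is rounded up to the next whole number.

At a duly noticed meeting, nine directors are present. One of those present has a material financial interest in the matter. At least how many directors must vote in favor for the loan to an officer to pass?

The loan to an officer requires three-fifths of the disinterested directors present (9 − 1 = 8).
3/5 of 8 = 4.80, rounded up to 5.

5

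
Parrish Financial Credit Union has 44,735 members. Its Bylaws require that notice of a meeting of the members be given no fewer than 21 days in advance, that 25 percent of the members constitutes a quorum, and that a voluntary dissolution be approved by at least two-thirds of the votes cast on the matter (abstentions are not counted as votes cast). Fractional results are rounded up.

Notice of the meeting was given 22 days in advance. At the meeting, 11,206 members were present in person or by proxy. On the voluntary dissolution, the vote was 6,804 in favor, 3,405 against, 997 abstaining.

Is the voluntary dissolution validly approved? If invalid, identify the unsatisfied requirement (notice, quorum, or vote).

Notice: 22 days given; 21 required. Satisfied.
Quorum: 25% of 44,735 = 11,183.75, rounded up to 11,184; 11,206 present. Satisfied.
Vote: requires two-thirds of the votes cast (11,206 − 997 abstaining = 10,209); 2/3 of 10209 = 6806, so 6,806 needed; 6,804 in favor. Not satisfied.

Invalid — vote requirement not satisfied.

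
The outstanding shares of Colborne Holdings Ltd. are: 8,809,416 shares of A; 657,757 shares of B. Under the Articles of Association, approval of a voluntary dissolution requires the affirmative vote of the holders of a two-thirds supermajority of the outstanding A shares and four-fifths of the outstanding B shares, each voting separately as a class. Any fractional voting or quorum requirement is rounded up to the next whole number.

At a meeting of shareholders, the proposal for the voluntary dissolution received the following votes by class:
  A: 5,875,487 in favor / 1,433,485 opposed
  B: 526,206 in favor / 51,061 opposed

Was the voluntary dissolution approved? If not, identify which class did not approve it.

A: 2/3 of 8809416 = 5872944; 5,872,944 required, 5,875,487 in favor — approved.
B: 4/5 of 657757 = 526205.60, rounded up to 526206; 526,206 required, 526,206 in favor — approved.

Approved — every class gave the required vote.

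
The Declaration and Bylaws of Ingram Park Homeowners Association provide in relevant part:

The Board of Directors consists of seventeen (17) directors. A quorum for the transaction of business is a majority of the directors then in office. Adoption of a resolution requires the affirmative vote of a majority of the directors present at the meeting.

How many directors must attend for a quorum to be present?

9

A majority of 17 is 9.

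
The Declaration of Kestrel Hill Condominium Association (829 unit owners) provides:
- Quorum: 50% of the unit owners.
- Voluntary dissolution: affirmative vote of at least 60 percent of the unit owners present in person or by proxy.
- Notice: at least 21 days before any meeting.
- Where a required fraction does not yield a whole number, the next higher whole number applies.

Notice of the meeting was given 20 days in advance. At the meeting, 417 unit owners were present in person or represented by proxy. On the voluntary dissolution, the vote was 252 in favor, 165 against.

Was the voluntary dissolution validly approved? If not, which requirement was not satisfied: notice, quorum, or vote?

Invalid — notice requirement not satisfied.

Notice: 20 days given; 21 required. Not satisfied.
Quorum: 50% of 829 = 414.50, rounded up to 415; 417 present. Satisfied.
Vote: requires three-fifths of those present (417); 3/5 of 417 = 250.20, rounded up to 251, so 251 needed; 252 in favor. Satisfied.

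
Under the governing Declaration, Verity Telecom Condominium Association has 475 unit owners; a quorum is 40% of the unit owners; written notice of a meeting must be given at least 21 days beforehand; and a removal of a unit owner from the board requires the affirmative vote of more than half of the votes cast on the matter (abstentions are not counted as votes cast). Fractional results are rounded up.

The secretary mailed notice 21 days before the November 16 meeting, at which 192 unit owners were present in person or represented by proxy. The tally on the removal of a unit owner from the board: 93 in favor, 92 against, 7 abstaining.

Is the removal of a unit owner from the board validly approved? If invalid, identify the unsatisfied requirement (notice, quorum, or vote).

Notice: 21 days given; 21 required. Satisfied.
Quorum: 40% of 475 = 190; 192 present. Satisfied.
Vote: requires a majority of the votes cast (192 − 7 abstaining = 185); a majority of 185 is 93, so 93 needed; 93 in favor. Satisfied.

Valid — all requirements satisfied.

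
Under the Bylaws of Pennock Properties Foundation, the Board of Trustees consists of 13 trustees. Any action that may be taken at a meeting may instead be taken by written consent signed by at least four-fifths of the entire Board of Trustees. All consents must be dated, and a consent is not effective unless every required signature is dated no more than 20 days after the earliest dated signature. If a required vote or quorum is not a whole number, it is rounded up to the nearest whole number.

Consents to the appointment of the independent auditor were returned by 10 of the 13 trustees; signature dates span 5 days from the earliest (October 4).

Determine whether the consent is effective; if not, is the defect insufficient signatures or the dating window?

Not effective — insufficient signatures.

Signatures required: at least four-fifths of 13 — 4/5 of 13 = 10.40, rounded up to 11, so 11 needed; 10 signed. Insufficient.
Dating window: the latest signature is 5 days after the earliest; the limit is 20 days. Within the window.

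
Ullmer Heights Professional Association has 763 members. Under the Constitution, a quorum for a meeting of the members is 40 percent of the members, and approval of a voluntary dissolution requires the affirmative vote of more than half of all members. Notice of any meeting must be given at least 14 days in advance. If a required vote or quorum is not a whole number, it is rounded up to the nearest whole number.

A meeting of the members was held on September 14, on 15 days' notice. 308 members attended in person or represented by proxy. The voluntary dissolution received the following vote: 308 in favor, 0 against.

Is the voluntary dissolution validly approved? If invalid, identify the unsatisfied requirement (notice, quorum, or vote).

Notice: 15 days given; 14 required. Satisfied.
Quorum: 40% of 763 = 305.20, rounded up to 306; 308 present. Satisfied.
Vote: requires a majority of all members (763); a majority of 763 is 382, so 382 needed; 308 in favor. Not satisfied.

Invalid — vote requirement not satisfied.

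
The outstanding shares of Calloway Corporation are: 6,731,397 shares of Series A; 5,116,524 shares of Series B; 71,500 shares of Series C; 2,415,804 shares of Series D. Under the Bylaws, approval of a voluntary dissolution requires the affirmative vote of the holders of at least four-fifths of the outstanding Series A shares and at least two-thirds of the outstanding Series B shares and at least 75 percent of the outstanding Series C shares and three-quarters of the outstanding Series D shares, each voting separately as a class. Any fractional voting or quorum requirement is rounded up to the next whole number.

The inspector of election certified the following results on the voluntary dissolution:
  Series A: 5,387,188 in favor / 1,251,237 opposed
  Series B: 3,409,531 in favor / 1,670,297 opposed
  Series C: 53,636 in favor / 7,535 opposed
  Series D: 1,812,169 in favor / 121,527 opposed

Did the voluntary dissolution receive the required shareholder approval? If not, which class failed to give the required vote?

Series A: 4/5 of 6731397 = 5385117.60, rounded up to 5385118; 5,385,118 required, 5,387,188 in favor — approved.
Series B: 2/3 of 5116524 = 3411016; 3,411,016 required, 3,409,531 in favor — not approved.
Series C: 3/4 of 71500 = 53625; 53,625 required, 53,636 in favor — approved.
Series D: 3/4 of 2415804 = 1811853; 1,811,853 required, 1,812,169 in favor — approved.

Not approved — the Series B shares did not give the required vote.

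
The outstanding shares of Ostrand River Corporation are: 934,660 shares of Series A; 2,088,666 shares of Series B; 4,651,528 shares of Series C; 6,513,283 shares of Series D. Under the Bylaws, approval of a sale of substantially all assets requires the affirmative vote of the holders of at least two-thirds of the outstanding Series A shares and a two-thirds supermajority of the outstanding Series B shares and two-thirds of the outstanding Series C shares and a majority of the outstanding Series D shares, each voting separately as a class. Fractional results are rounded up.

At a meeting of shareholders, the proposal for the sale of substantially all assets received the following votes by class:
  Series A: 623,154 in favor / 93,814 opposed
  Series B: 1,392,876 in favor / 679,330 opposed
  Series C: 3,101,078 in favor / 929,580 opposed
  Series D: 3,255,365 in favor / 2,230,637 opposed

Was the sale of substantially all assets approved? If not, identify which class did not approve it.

Not approved — the Series D shares did not give the required vote.

Series A: 2/3 of 934660 = 623106.67, rounded up to 623107; 623,107 required, 623,154 in favor — approved.
Series B: 2/3 of 2088666 = 1392444; 1,392,444 required, 1,392,876 in favor — approved.
Series C: 2/3 of 4651528 = 3101018.67, rounded up to 3101019; 3,101,019 required, 3,101,078 in favor — approved.
Series D: a majority of 6513283 is 3256642; 3,256,642 required, 3,255,365 in favor — not approved.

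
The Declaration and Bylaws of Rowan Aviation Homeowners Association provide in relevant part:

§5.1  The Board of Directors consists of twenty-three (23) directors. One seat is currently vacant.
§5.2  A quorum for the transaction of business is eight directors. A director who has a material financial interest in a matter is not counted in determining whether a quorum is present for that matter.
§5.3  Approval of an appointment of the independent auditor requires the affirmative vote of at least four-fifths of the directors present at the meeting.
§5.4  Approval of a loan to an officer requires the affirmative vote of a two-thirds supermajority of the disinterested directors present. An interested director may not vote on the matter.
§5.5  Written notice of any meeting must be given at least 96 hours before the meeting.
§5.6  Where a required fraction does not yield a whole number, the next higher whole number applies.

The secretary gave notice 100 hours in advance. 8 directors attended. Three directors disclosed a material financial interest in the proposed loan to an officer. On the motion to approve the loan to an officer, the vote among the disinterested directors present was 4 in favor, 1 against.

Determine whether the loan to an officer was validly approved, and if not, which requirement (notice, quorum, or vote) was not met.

Notice: 100 hours given; 96 required (100 ≥ 96). Satisfied.
Quorum: 8 present, but the 3 interested directors do not count, leaving 5. Quorum is 8. Not satisfied.
Vote: the loan to an officer requires two-thirds of the disinterested directors present (8 − 3 = 5). 2/3 of 5 = 3.33, rounded up to 4, so 4 affirmative votes are needed; 4 voted in favor. Satisfied. (Moot — without a quorum no business can be validly transacted.)

Invalid — quorum requirement not satisfied.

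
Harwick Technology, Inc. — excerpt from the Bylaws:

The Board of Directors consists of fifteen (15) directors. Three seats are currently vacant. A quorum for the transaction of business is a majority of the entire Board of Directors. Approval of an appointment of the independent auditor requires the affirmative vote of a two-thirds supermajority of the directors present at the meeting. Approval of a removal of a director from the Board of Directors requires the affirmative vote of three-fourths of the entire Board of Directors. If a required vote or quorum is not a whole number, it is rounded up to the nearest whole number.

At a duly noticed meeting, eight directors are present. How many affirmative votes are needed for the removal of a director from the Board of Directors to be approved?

The removal of a director from the Board of Directors requires three-fourths of the entire Board of Directors (15).
3/4 of 15 = 11.25, rounded up to 12.
(Only 8 can vote, so the removal of a director from the Board of Directors cannot pass at this meeting, but the required vote is still 12.)

12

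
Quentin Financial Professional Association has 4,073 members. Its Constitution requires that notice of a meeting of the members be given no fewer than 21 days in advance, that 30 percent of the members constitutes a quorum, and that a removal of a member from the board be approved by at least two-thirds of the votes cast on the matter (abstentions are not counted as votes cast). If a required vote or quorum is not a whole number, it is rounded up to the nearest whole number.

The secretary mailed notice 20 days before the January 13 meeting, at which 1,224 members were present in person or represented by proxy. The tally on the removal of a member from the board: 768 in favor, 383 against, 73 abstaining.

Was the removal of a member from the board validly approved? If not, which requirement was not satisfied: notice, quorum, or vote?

Invalid — notice requirement not satisfied.

Notice: 20 days given; 21 required. Not satisfied.
Quorum: 30% of 4,073 = 1,221.90, rounded up to 1,222; 1,224 present. Satisfied.
Vote: requires two-thirds of the votes cast (1,224 − 73 abstaining = 1,151); 2/3 of 1151 = 767.33, rounded up to 768, so 768 needed; 768 in favor. Satisfied.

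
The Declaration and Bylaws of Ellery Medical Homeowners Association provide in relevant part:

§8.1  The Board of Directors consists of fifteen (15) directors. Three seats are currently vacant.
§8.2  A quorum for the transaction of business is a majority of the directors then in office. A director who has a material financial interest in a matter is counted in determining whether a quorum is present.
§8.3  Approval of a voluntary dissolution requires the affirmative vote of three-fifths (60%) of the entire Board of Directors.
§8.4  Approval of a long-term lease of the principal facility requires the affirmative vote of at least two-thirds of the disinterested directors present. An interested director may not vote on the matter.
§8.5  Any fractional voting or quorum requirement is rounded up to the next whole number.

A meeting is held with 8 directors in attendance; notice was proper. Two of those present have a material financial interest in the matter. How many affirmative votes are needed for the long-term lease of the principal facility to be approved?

The long-term lease of the principal facility requires two-thirds of the disinterested directors present (8 − 2 = 6).
2/3 of 6 = 4.

4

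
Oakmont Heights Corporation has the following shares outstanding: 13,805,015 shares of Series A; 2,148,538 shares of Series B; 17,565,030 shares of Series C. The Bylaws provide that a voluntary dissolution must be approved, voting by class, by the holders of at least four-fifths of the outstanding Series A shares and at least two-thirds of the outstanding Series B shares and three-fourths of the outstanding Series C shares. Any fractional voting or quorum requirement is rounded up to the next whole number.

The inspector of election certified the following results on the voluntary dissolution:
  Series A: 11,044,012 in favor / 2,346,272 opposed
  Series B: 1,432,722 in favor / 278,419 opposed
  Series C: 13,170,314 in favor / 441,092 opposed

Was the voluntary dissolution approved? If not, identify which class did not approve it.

Series A: 4/5 of 13805015 = 11044012; 11,044,012 required, 11,044,012 in favor — approved.
Series B: 2/3 of 2148538 = 1432358.67, rounded up to 1432359; 1,432,359 required, 1,432,722 in favor — approved.
Series C: 3/4 of 17565030 = 13173772.50, rounded up to 13173773; 13,173,773 required, 13,170,314 in favor — not approved.

Not approved — the Series C shares did not give the required vote.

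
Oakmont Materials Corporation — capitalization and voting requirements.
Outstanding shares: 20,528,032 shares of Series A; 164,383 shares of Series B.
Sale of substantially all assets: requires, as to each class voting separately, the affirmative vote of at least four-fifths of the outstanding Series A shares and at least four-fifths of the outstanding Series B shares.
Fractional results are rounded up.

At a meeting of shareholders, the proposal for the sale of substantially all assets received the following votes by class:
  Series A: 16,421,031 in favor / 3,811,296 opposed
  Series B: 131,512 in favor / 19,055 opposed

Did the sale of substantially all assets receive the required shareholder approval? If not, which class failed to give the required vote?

Series A: 4/5 of 20528032 = 16422425.60, rounded up to 16422426; 16,422,426 required, 16,421,031 in favor — not approved.
Series B: 4/5 of 164383 = 131506.40, rounded up to 131507; 131,507 required, 131,512 in favor — approved.

Not approved — the Series A shares did not give the required vote.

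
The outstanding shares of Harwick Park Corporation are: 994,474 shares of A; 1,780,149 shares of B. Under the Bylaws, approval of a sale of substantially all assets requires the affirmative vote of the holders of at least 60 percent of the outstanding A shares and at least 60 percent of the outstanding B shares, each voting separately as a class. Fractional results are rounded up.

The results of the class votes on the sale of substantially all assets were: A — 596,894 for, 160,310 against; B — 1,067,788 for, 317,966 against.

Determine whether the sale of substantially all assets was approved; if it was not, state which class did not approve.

A: 3/5 of 994474 = 596684.40, rounded up to 596685; 596,685 required, 596,894 in favor — approved.
B: 3/5 of 1780149 = 1068089.40, rounded up to 1068090; 1,068,090 required, 1,067,788 in favor — not approved.

Not approved — the B shares did not give the required vote.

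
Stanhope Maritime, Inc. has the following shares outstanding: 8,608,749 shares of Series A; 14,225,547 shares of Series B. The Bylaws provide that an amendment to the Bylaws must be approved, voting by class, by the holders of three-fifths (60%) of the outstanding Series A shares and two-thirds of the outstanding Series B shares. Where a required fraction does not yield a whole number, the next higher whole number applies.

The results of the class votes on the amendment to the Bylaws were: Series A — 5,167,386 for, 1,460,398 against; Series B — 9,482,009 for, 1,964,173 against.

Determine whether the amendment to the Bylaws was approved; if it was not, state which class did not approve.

Not approved — the Series B shares did not give the required vote.

Series A: 3/5 of 8608749 = 5165249.40, rounded up to 5165250; 5,165,250 required, 5,167,386 in favor — approved.
Series B: 2/3 of 14225547 = 9483698; 9,483,698 required, 9,482,009 in favor — not approved.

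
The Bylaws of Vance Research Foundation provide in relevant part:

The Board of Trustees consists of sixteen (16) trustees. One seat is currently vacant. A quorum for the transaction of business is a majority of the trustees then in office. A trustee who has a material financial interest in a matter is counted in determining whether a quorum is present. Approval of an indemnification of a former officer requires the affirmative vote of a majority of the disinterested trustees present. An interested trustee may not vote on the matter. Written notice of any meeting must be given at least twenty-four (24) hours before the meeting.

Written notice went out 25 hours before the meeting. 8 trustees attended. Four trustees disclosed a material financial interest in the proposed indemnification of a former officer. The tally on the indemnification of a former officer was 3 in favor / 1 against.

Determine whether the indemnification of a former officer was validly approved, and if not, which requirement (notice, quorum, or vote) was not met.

Valid — all requirements satisfied.

Notice: 25 hours given; 24 required (25 ≥ 24). Satisfied.
Quorum: 8 present (interested trustees count toward quorum); quorum is 8. Satisfied.
Vote: the indemnification of a former officer requires a majority of the disinterested trustees present (8 − 4 = 4). A majority of 4 is 3, so 3 affirmative votes are needed; 3 voted in favor. Satisfied.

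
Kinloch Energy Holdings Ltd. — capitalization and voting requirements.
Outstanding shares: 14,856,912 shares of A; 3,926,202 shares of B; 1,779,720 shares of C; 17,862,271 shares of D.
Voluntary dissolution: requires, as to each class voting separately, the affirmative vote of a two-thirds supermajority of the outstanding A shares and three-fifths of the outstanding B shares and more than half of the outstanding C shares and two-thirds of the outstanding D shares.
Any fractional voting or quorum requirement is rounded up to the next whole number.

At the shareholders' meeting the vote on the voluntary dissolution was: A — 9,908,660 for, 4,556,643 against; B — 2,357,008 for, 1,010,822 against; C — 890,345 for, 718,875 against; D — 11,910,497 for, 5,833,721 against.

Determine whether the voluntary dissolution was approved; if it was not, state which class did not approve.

Approved — every class gave the required vote.

A: 2/3 of 14856912 = 9904608; 9,904,608 required, 9,908,660 in favor — approved.
B: 3/5 of 3926202 = 2355721.20, rounded up to 2355722; 2,355,722 required, 2,357,008 in favor — approved.
C: a majority of 1779720 is 889861; 889,861 required, 890,345 in favor — approved.
D: 2/3 of 17862271 = 11908180.67, rounded up to 11908181; 11,908,181 required, 11,910,497 in favor — approved.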